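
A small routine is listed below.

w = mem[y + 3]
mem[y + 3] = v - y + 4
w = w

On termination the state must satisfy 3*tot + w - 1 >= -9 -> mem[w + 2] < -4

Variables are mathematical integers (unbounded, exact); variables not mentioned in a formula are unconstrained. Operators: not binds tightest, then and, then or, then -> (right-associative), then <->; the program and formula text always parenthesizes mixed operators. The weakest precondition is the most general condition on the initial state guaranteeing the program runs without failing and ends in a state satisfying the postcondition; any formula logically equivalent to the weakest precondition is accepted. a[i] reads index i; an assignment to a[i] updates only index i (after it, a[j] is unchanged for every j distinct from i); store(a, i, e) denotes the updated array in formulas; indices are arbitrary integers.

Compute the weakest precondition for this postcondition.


Working backward. After the program, the postcondition 3*tot + w - 1 >= -9 -> mem[w + 2] < -4 must hold; in canonical form it is 3*tot + w >= -8 -> mem[w + 2] < -4.
Before w := w: 3*tot + w >= -8 -> mem[w + 2] < -4
Before mem[y + 3] := v - y + 4: 3*tot + w >= -8 -> store(mem, y + 3, v - y + 4)[w + 2] < -4
Before w := mem[y + 3]: mem[y + 3] + 3*tot >= -8 -> store(mem, y + 3, v - y + 4)[mem[y + 3] + 2] < -4
Answer: WP = mem[y + 3] + 3*tot >= -8 -> store(mem, y + 3, v - y + 4)[mem[y + 3] + 2] < -4


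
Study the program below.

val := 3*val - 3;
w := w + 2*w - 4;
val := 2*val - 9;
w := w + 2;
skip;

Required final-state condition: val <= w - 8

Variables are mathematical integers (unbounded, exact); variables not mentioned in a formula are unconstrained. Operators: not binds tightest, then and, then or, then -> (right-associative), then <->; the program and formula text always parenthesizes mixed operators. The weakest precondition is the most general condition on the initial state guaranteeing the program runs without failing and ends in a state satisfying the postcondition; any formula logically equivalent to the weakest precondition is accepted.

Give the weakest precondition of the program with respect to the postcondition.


Working backward. After the program, val <= w - 8 must hold.
Before skip: val <= w - 8
Before w := w + 2: val <= w - 6
Before val := 2*val - 9: 2*val <= w + 3
Before w := w + 2*w - 4: 2*val <= 3*w - 1
Before val := 3*val - 3: 6*val <= 3*w + 5
Answer: WP = 6*val <= 3*w + 5


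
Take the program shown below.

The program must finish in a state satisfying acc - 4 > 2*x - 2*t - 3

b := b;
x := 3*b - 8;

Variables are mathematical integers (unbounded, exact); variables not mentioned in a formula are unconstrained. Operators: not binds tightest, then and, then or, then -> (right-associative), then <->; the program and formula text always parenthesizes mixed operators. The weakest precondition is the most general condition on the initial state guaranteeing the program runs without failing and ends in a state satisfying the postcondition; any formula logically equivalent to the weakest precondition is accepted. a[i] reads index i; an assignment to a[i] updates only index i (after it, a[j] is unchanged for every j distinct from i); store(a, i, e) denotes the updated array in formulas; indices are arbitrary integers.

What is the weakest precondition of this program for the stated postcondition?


Working backward. After the program, the postcondition acc - 4 > 2*x - 2*t - 3 must hold; in canonical form it is acc + 2*t > 2*x + 1.
Before x := 3*b - 8: acc + 2*t > 6*b - 15
Before b := b: acc + 2*t > 6*b - 15
Answer: WP = acc + 2*t > 6*b - 15


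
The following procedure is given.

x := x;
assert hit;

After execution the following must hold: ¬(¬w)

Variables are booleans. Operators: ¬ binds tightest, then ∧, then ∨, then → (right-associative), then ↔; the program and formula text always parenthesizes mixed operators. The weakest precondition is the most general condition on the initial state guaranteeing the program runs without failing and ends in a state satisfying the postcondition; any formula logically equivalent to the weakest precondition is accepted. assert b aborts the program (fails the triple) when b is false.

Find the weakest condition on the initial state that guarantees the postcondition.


Working backward. After the program, the postcondition ¬(¬w) must hold; in canonical form it is w.
Before assert hit: hit ∧ w
Before x := x: hit ∧ w
Answer: WP = hit ∧ w


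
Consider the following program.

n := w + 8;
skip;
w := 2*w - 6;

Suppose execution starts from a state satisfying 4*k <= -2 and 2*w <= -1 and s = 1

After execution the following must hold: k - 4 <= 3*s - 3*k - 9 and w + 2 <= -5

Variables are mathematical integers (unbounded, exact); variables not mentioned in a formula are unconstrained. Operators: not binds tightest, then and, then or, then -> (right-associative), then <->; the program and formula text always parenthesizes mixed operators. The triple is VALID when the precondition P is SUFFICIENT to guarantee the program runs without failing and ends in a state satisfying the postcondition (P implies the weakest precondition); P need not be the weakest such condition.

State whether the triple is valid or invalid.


Working backward. After the program, the postcondition k - 4 <= 3*s - 3*k - 9 and w + 2 <= -5 must hold; in canonical form it is 4*k <= 3*s - 5 and w <= -7.
Before w := 2*w - 6: 4*k <= 3*s - 5 and 2*w <= -1
Before skip: 4*k <= 3*s - 5 and 2*w <= -1
Before n := w + 8: 4*k <= 3*s - 5 and 2*w <= -1
The weakest precondition is 4*k <= 3*s - 5 and 2*w <= -1.
Check whether 4*k <= -2 and 2*w <= -1 and s = 1 implies it.
Every state satisfying the precondition satisfies the weakest precondition: the implication holds.
Answer: valid


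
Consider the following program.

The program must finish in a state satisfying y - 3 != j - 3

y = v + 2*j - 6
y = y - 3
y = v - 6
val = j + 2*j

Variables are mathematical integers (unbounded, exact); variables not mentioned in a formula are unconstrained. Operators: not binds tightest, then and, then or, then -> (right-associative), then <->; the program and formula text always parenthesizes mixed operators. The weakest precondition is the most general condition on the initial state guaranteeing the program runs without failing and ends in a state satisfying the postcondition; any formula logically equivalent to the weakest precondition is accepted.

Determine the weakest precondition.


Working backward. After the program, the postcondition y - 3 != j - 3 must hold; in canonical form it is y != j.
Before val := j + 2*j: y != j
Before y := v - 6: v != j + 6
Before y := y - 3: v != j + 6
Before y := v + 2*j - 6: v != j + 6
Answer: WP = v != j + 6


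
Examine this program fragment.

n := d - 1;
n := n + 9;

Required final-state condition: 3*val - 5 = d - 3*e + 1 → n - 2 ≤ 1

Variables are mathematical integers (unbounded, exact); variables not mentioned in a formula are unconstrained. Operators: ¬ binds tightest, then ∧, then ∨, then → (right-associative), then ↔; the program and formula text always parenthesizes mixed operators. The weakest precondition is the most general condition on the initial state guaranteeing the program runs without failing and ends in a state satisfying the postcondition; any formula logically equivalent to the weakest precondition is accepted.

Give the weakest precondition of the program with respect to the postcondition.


Working backward. After the program, the postcondition 3*val - 5 = d - 3*e + 1 → n - 2 ≤ 1 must hold; in canonical form it is 3*e + 3*val = d + 6 → n ≤ 3.
Before n := n + 9: 3*e + 3*val = d + 6 → n ≤ -6
Before n := d - 1: 3*e + 3*val = d + 6 → d ≤ -5
Answer: WP = 3*e + 3*val = d + 6 → d ≤ -5


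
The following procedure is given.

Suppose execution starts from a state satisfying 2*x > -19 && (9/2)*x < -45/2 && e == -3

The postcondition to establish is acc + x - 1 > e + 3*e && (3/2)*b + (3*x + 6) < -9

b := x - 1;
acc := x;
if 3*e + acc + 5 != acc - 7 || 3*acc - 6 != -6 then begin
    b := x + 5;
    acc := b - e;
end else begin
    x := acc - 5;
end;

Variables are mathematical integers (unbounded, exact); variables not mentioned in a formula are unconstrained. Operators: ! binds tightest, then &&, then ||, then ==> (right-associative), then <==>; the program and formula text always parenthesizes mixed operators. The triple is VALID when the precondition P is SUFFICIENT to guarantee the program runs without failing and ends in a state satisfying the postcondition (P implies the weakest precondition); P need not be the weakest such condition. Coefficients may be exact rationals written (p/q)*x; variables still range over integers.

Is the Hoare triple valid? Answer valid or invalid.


Working backward. After the program, the postcondition acc + x - 1 > e + 3*e && (3/2)*b + (3*x + 6) < -9 must hold; in canonical form it is acc + x > 4*e + 1 && (3/2)*b + 3*x < -15.
Then branch requires 2*x > 5*e - 4 && (9/2)*x < -45/2; else branch requires 2*acc > 4*e + 6 && 3*acc + (3/2)*b < 0.
Before the if: ((3*e != -12 || 3*acc != 0) ==> (2*x > 5*e - 4 && (9/2)*x < -45/2)) && ((!(3*e != -12 || 3*acc != 0)) ==> (2*acc > 4*e + 6 && 3*acc + (3/2)*b < 0))
Before acc := x: ((3*e != -12 || 3*x != 0) ==> (2*x > 5*e - 4 && (9/2)*x < -45/2)) && ((!(3*e != -12 || 3*x != 0)) ==> (2*x > 4*e + 6 && (3/2)*b + 3*x < 0))
Before b := x - 1: ((3*e != -12 || 3*x != 0) ==> (2*x > 5*e - 4 && (9/2)*x < -45/2)) && ((!(3*e != -12 || 3*x != 0)) ==> (2*x > 4*e + 6 && (9/2)*x < 3/2))
The weakest precondition is ((3*e != -12 || 3*x != 0) ==> (2*x > 5*e - 4 && (9/2)*x < -45/2)) && ((!(3*e != -12 || 3*x != 0)) ==> (2*x > 4*e + 6 && (9/2)*x < 3/2)).
Check whether 2*x > -19 && (9/2)*x < -45/2 && e == -3 implies it.
Every state satisfying the precondition satisfies the weakest precondition: the implication holds.
Answer: valid


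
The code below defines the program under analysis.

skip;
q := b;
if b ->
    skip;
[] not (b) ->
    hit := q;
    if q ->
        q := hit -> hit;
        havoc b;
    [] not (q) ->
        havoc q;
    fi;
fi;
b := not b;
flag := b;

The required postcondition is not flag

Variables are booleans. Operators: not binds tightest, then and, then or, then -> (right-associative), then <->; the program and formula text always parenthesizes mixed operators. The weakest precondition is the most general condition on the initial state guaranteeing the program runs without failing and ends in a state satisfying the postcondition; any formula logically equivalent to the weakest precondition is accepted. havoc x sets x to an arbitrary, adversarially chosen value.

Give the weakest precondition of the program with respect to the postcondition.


Working backward. After the program, not flag must hold.
Before flag := b: not b
Before b := not b: b
Then branch requires b; else branch requires (not q) and ((not q) -> b).
Before the if: (not b) -> ((not q) and ((not q) -> b))
Before q := b: (not b) -> ((not b) and ((not b) -> b))
Before skip: (not b) -> ((not b) and ((not b) -> b))
Answer: WP = (not b) -> ((not b) and ((not b) -> b))


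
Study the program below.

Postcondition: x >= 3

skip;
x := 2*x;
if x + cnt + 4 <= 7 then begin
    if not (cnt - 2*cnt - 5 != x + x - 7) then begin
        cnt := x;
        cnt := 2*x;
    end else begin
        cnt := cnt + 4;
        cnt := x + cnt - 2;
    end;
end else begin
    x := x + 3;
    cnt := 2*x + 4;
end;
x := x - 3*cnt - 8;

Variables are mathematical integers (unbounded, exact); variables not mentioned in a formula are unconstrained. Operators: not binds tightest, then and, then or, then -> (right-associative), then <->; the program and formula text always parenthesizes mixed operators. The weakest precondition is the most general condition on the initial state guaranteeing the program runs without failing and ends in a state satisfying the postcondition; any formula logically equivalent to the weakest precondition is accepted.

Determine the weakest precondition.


Working backward. After the program, x >= 3 must hold.
Before x := x - 3*cnt - 8: x >= 3*cnt + 11
Then branch requires ((not (cnt + 2*x != 2)) -> 5*x <= -11) and (cnt + 2*x != 2 -> 3*cnt + 2*x <= -17); else branch requires 5*x <= -38.
Before the if: (cnt + x <= 3 -> (((not (cnt + 2*x != 2)) -> 5*x <= -11) and (cnt + 2*x != 2 -> 3*cnt + 2*x <= -17))) and ((not (cnt + x <= 3)) -> 5*x <= -38)
Before x := 2*x: (cnt + 2*x <= 3 -> (((not (cnt + 4*x != 2)) -> 10*x <= -11) and (cnt + 4*x != 2 -> 3*cnt + 4*x <= -17))) and ((not (cnt + 2*x <= 3)) -> 10*x <= -38)
Before skip: (cnt + 2*x <= 3 -> (((not (cnt + 4*x != 2)) -> 10*x <= -11) and (cnt + 4*x != 2 -> 3*cnt + 4*x <= -17))) and ((not (cnt + 2*x <= 3)) -> 10*x <= -38)
Answer: WP = (cnt + 2*x <= 3 -> (((not (cnt + 4*x != 2)) -> 10*x <= -11) and (cnt + 4*x != 2 -> 3*cnt + 4*x <= -17))) and ((not (cnt + 2*x <= 3)) -> 10*x <= -38)


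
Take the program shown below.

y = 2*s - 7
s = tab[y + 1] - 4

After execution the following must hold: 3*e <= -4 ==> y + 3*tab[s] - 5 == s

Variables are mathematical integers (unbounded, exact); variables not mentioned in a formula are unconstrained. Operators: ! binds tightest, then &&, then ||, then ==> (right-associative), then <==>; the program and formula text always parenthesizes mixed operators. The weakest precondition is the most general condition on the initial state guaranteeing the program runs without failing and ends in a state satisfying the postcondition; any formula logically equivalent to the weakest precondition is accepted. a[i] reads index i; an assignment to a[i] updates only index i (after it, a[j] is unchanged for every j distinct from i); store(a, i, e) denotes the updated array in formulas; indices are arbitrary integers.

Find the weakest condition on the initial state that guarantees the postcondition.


Working backward. After the program, the postcondition 3*e <= -4 ==> y + 3*tab[s] - 5 == s must hold; in canonical form it is 3*e <= -4 ==> 3*tab[s] + y == s + 5.
Before s := tab[y + 1] - 4: 3*e <= -4 ==> 3*tab[tab[y + 1] - 4] + y == tab[y + 1] + 1
Before y := 2*s - 7: 3*e <= -4 ==> 3*tab[tab[2*s - 6] - 4] + 2*s == tab[2*s - 6] + 8
Answer: WP = 3*e <= -4 ==> 3*tab[tab[2*s - 6] - 4] + 2*s == tab[2*s - 6] + 8


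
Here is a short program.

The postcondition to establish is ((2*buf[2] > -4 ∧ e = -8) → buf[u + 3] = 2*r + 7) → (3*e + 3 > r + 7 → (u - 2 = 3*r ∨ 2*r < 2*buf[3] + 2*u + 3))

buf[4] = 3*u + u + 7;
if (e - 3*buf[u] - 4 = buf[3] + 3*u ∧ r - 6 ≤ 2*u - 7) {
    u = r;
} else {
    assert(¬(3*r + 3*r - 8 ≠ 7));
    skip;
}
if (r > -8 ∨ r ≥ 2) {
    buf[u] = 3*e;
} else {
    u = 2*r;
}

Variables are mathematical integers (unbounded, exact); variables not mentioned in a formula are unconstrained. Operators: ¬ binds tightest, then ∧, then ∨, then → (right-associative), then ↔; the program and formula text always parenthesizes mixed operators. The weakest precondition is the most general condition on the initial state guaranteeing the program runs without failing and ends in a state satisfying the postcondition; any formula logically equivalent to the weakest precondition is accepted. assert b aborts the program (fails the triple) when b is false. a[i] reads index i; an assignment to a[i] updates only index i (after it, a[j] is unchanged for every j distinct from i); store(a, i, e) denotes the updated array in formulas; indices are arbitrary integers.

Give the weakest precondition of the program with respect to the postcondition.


Working backward. After the program, the postcondition ((2*buf[2] > -4 ∧ e = -8) → buf[u + 3] = 2*r + 7) → (3*e + 3 > r + 7 → (u - 2 = 3*r ∨ 2*r < 2*buf[3] + 2*u + 3)) must hold; in canonical form it is ((2*buf[2] > -4 ∧ e = -8) → buf[u + 3] = 2*r + 7) → (3*e > r + 4 → (u = 3*r + 2 ∨ 2*r < 2*buf[3] + 2*u + 3)).
Then branch requires ((2*store(buf, u, 3*e)[2] > -4 ∧ e = -8) → store(buf, u, 3*e)[u + 3] = 2*r + 7) → (3*e > r + 4 → (u = 3*r + 2 ∨ 2*r < 2*store(buf, u, 3*e)[3] + 2*u + 3)); else branch requires ((2*buf[2] > -4 ∧ e = -8) → buf[2*r + 3] = 2*r + 7) → (3*e > r + 4 → (r = -2 ∨ 2*buf[3] + 2*r > -3)).
Before the if: ((r > -8 ∨ r ≥ 2) → (((2*store(buf, u, 3*e)[2] > -4 ∧ e = -8) → store(buf, u, 3*e)[u + 3] = 2*r + 7) → (3*e > r + 4 → (u = 3*r + 2 ∨ 2*r < 2*store(buf, u, 3*e)[3] + 2*u + 3)))) ∧ ((¬(r > -8 ∨ r ≥ 2)) → (((2*buf[2] > -4 ∧ e = -8) → buf[2*r + 3] = 2*r + 7) → (3*e > r + 4 → (r = -2 ∨ 2*buf[3] + 2*r > -3))))
Then branch requires ((r > -8 ∨ r ≥ 2) → (((2*store(buf, r, 3*e)[2] > -4 ∧ e = -8) → store(buf, r, 3*e)[r + 3] = 2*r + 7) → (3*e > r + 4 → (2*r = -2 ∨ 2*store(buf, r, 3*e)[3] > -3)))) ∧ ((¬(r > -8 ∨ r ≥ 2)) → (((2*buf[2] > -4 ∧ e = -8) → buf[2*r + 3] = 2*r + 7) → (3*e > r + 4 → (r = -2 ∨ 2*buf[3] + 2*r > -3)))); else branch requires (¬(6*r ≠ 15)) ∧ ((r > -8 ∨ r ≥ 2) → (((2*store(buf, u, 3*e)[2] > -4 ∧ e = -8) → store(buf, u, 3*e)[u + 3] = 2*r + 7) → (3*e > r + 4 → (u = 3*r + 2 ∨ 2*r < 2*store(buf, u, 3*e)[3] + 2*u + 3)))) ∧ ((¬(r > -8 ∨ r ≥ 2)) → (((2*buf[2] > -4 ∧ e = -8) → buf[2*r + 3] = 2*r + 7) → (3*e > r + 4 → (r = -2 ∨ 2*buf[3] + 2*r > -3)))).
Before the if: ((e = buf[3] + 3*buf[u] + 3*u + 4 ∧ r ≤ 2*u - 1) → (((r > -8 ∨ r ≥ 2) → (((2*store(buf, r, 3*e)[2] > -4 ∧ e = -8) → store(buf, r, 3*e)[r + 3] = 2*r + 7) → (3*e > r + 4 → (2*r = -2 ∨ 2*store(buf, r, 3*e)[3] > -3)))) ∧ ((¬(r > -8 ∨ r ≥ 2)) → (((2*buf[2] > -4 ∧ e = -8) → buf[2*r + 3] = 2*r + 7) → (3*e > r + 4 → (r = -2 ∨ 2*buf[3] + 2*r > -3)))))) ∧ ((¬(e = buf[3] + 3*buf[u] + 3*u + 4 ∧ r ≤ 2*u - 1)) → ((¬(6*r ≠ 15)) ∧ ((r > -8 ∨ r ≥ 2) → (((2*store(buf, u, 3*e)[2] > -4 ∧ e = -8) → store(buf, u, 3*e)[u + 3] = 2*r + 7) → (3*e > r + 4 → (u = 3*r + 2 ∨ 2*r < 2*store(buf, u, 3*e)[3] + 2*u + 3)))) ∧ ((¬(r > -8 ∨ r ≥ 2)) → (((2*buf[2] > -4 ∧ e = -8) → buf[2*r + 3] = 2*r + 7) → (3*e > r + 4 → (r = -2 ∨ 2*buf[3] + 2*r > -3))))))
Before buf[4] := 3*u + u + 7: ((e = buf[3] + 3*store(buf, 4, 4*u + 7)[u] + 3*u + 4 ∧ r ≤ 2*u - 1) → (((r > -8 ∨ r ≥ 2) → (((2*store(store(buf, 4, 4*u + 7), r, 3*e)[2] > -4 ∧ e = -8) → store(store(buf, 4, 4*u + 7), r, 3*e)[r + 3] = 2*r + 7) → (3*e > r + 4 → (2*r = -2 ∨ 2*store(store(buf, 4, 4*u + 7), r, 3*e)[3] > -3)))) ∧ ((¬(r > -8 ∨ r ≥ 2)) → (((2*buf[2] > -4 ∧ e = -8) → store(buf, 4, 4*u + 7)[2*r + 3] = 2*r + 7) → (3*e > r + 4 → (r = -2 ∨ 2*buf[3] + 2*r > -3)))))) ∧ ((¬(e = buf[3] + 3*store(buf, 4, 4*u + 7)[u] + 3*u + 4 ∧ r ≤ 2*u - 1)) → ((¬(6*r ≠ 15)) ∧ ((r > -8 ∨ r ≥ 2) → (((2*store(store(buf, 4, 4*u + 7), u, 3*e)[2] > -4 ∧ e = -8) → store(store(buf, 4, 4*u + 7), u, 3*e)[u + 3] = 2*r + 7) → (3*e > r + 4 → (u = 3*r + 2 ∨ 2*r < 2*store(store(buf, 4, 4*u + 7), u, 3*e)[3] + 2*u + 3)))) ∧ ((¬(r > -8 ∨ r ≥ 2)) → (((2*buf[2] > -4 ∧ e = -8) → store(buf, 4, 4*u + 7)[2*r + 3] = 2*r + 7) → (3*e > r + 4 → (r = -2 ∨ 2*buf[3] + 2*r > -3))))))
Answer: WP = ((e = buf[3] + 3*store(buf, 4, 4*u + 7)[u] + 3*u + 4 ∧ r ≤ 2*u - 1) → (((r > -8 ∨ r ≥ 2) → (((2*store(store(buf, 4, 4*u + 7), r, 3*e)[2] > -4 ∧ e = -8) → store(store(buf, 4, 4*u + 7), r, 3*e)[r + 3] = 2*r + 7) → (3*e > r + 4 → (2*r = -2 ∨ 2*store(store(buf, 4, 4*u + 7), r, 3*e)[3] > -3)))) ∧ ((¬(r > -8 ∨ r ≥ 2)) → (((2*buf[2] > -4 ∧ e = -8) → store(buf, 4, 4*u + 7)[2*r + 3] = 2*r + 7) → (3*e > r + 4 → (r = -2 ∨ 2*buf[3] + 2*r > -3)))))) ∧ ((¬(e = buf[3] + 3*store(buf, 4, 4*u + 7)[u] + 3*u + 4 ∧ r ≤ 2*u - 1)) → ((¬(6*r ≠ 15)) ∧ ((r > -8 ∨ r ≥ 2) → (((2*store(store(buf, 4, 4*u + 7), u, 3*e)[2] > -4 ∧ e = -8) → store(store(buf, 4, 4*u + 7), u, 3*e)[u + 3] = 2*r + 7) → (3*e > r + 4 → (u = 3*r + 2 ∨ 2*r < 2*store(store(buf, 4, 4*u + 7), u, 3*e)[3] + 2*u + 3)))) ∧ ((¬(r > -8 ∨ r ≥ 2)) → (((2*buf[2] > -4 ∧ e = -8) → store(buf, 4, 4*u + 7)[2*r + 3] = 2*r + 7) → (3*e > r + 4 → (r = -2 ∨ 2*buf[3] + 2*r > -3))))))


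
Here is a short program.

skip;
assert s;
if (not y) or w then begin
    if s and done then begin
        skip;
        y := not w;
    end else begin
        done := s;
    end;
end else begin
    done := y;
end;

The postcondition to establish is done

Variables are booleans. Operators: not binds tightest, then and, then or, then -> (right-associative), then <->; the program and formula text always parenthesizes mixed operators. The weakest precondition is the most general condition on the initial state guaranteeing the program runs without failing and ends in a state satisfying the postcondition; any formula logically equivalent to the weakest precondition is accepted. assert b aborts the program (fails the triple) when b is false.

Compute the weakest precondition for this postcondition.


Working backward. After the program, done must hold.
Then branch requires ((s and done) -> done) and ((not (s and done)) -> s); else branch requires y.
Before the if: (((not y) or w) -> (((s and done) -> done) and ((not (s and done)) -> s))) and ((not ((not y) or w)) -> y)
Before assert s: s and (((not y) or w) -> (((s and done) -> done) and ((not (s and done)) -> s))) and ((not ((not y) or w)) -> y)
Before skip: s and (((not y) or w) -> (((s and done) -> done) and ((not (s and done)) -> s))) and ((not ((not y) or w)) -> y)
Answer: WP = s and (((not y) or w) -> (((s and done) -> done) and ((not (s and done)) -> s))) and ((not ((not y) or w)) -> y)


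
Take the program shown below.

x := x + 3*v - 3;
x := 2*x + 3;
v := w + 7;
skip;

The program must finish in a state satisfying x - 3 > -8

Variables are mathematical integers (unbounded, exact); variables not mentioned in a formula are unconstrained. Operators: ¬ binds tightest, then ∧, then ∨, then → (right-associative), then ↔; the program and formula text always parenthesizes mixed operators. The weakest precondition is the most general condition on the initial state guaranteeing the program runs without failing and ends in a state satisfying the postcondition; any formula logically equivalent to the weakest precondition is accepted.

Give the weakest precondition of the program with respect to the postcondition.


Working backward. After the program, the postcondition x - 3 > -8 must hold; in canonical form it is x > -5.
Before skip: x > -5
Before v := w + 7: x > -5
Before x := 2*x + 3: 2*x > -8
Before x := x + 3*v - 3: 6*v + 2*x > -2
Answer: WP = 6*v + 2*x > -2


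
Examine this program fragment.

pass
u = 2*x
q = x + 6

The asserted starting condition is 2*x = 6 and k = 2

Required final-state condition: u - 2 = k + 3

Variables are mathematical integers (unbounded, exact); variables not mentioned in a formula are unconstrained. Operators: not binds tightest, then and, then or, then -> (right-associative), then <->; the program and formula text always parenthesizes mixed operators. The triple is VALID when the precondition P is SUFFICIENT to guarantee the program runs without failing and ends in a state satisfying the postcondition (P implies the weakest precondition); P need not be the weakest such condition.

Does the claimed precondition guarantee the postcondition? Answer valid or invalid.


Working backward. After the program, the postcondition u - 2 = k + 3 must hold; in canonical form it is u = k + 5.
Before q := x + 6: u = k + 5
Before u := 2*x: 2*x = k + 5
Before skip: 2*x = k + 5
The weakest precondition is 2*x = k + 5.
Check whether 2*x = 6 and k = 2 implies it.
Countermodel: at the initial state k = 2, x = 3, the precondition holds but the weakest precondition fails.
Answer: invalid


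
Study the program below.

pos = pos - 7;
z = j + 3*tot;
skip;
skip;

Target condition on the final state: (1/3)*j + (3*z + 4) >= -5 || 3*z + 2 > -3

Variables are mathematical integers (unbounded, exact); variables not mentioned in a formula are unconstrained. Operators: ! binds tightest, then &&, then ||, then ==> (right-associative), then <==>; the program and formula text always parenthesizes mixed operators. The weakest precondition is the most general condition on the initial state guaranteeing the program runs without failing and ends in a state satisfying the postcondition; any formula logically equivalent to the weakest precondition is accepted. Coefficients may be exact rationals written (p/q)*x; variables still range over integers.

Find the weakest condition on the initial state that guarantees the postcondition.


Working backward. After the program, the postcondition (1/3)*j + (3*z + 4) >= -5 || 3*z + 2 > -3 must hold; in canonical form it is (1/3)*j + 3*z >= -9 || 3*z > -5.
Before skip: (1/3)*j + 3*z >= -9 || 3*z > -5
Before skip: (1/3)*j + 3*z >= -9 || 3*z > -5
Before z := j + 3*tot: (10/3)*j + 9*tot >= -9 || 3*j + 9*tot > -5
Before pos := pos - 7: (10/3)*j + 9*tot >= -9 || 3*j + 9*tot > -5
Answer: WP = (10/3)*j + 9*tot >= -9 || 3*j + 9*tot > -5


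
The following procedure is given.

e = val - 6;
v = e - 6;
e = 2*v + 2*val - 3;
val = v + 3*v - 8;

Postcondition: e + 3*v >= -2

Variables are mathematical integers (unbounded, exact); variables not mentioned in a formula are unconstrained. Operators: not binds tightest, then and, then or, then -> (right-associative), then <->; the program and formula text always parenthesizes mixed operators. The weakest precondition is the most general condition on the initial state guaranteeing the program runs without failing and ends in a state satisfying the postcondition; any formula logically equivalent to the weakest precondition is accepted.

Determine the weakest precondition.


Working backward. After the program, e + 3*v >= -2 must hold.
Before val := v + 3*v - 8: e + 3*v >= -2
Before e := 2*v + 2*val - 3: 5*v + 2*val >= 1
Before v := e - 6: 5*e + 2*val >= 31
Before e := val - 6: 7*val >= 61
Answer: WP = 7*val >= 61


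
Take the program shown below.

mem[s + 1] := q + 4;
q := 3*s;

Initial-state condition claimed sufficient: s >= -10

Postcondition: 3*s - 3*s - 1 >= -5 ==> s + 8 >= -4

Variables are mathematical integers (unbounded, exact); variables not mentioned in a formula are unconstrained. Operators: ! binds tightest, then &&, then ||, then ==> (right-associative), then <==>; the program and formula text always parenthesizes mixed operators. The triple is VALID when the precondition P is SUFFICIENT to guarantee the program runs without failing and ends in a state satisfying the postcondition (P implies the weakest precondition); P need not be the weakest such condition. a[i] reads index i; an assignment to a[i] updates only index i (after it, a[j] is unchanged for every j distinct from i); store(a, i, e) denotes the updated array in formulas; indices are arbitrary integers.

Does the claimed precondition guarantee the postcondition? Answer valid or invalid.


Working backward. After the program, the postcondition 3*s - 3*s - 1 >= -5 ==> s + 8 >= -4 must hold; in canonical form it is s >= -12.
Before q := 3*s: s >= -12
Before mem[s + 1] := q + 4: s >= -12
The weakest precondition is s >= -12.
Check whether s >= -10 implies it.
Every state satisfying the precondition satisfies the weakest precondition: the implication holds.
Answer: valid


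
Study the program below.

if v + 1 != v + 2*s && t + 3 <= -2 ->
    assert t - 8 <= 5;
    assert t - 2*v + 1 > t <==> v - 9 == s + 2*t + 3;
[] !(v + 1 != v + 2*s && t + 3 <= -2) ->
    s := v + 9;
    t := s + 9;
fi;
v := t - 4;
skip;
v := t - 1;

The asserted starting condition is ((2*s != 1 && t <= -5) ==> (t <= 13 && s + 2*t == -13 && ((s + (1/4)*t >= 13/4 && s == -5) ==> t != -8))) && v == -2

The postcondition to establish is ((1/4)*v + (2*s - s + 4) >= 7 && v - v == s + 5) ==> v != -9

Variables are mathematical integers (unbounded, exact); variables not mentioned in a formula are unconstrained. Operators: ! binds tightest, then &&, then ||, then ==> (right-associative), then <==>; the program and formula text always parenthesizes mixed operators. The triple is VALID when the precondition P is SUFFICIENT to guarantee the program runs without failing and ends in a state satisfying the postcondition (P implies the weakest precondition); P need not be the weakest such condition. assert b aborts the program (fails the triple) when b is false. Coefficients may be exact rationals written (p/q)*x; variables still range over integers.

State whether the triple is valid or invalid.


Working backward. After the program, the postcondition ((1/4)*v + (2*s - s + 4) >= 7 && v - v == s + 5) ==> v != -9 must hold; in canonical form it is (s + (1/4)*v >= 3 && s == -5) ==> v != -9.
Before v := t - 1: (s + (1/4)*t >= 13/4 && s == -5) ==> t != -8
Before skip: (s + (1/4)*t >= 13/4 && s == -5) ==> t != -8
Before v := t - 4: (s + (1/4)*t >= 13/4 && s == -5) ==> t != -8
Then branch requires t <= 13 && (2*v < 1 <==> v == s + 2*t + 12) && ((s + (1/4)*t >= 13/4 && s == -5) ==> t != -8); else branch requires ((5/4)*v >= -41/4 && v == -14) ==> v != -26.
Before the if: ((2*s != 1 && t <= -5) ==> (t <= 13 && (2*v < 1 <==> v == s + 2*t + 12) && ((s + (1/4)*t >= 13/4 && s == -5) ==> t != -8))) && ((!(2*s != 1 && t <= -5)) ==> (((5/4)*v >= -41/4 && v == -14) ==> v != -26))
The weakest precondition is ((2*s != 1 && t <= -5) ==> (t <= 13 && (2*v < 1 <==> v == s + 2*t + 12) && ((s + (1/4)*t >= 13/4 && s == -5) ==> t != -8))) && ((!(2*s != 1 && t <= -5)) ==> (((5/4)*v >= -41/4 && v == -14) ==> v != -26)).
Check whether ((2*s != 1 && t <= -5) ==> (t <= 13 && s + 2*t == -13 && ((s + (1/4)*t >= 13/4 && s == -5) ==> t != -8))) && v == -2 implies it.
Countermodel: at the initial state s = -3, t = -5, v = -2, the precondition holds but the weakest precondition fails.
Answer: invalid


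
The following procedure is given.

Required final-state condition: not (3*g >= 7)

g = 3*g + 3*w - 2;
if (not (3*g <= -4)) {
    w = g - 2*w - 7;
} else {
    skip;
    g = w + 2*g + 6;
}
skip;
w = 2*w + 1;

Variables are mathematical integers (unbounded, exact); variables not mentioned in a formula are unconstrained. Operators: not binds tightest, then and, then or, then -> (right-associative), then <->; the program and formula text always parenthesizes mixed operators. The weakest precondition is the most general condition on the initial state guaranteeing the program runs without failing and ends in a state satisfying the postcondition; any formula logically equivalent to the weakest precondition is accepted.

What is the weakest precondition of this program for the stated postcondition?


Working backward. After the program, not (3*g >= 7) must hold.
Before w := 2*w + 1: not (3*g >= 7)
Before skip: not (3*g >= 7)
Then branch requires not (3*g >= 7); else branch requires not (6*g + 3*w >= -11).
Before the if: ((not (3*g <= -4)) -> (not (3*g >= 7))) and (3*g <= -4 -> (not (6*g + 3*w >= -11)))
Before g := 3*g + 3*w - 2: ((not (9*g + 9*w <= 2)) -> (not (9*g + 9*w >= 13))) and (9*g + 9*w <= 2 -> (not (18*g + 21*w >= 1)))
Answer: WP = ((not (9*g + 9*w <= 2)) -> (not (9*g + 9*w >= 13))) and (9*g + 9*w <= 2 -> (not (18*g + 21*w >= 1)))


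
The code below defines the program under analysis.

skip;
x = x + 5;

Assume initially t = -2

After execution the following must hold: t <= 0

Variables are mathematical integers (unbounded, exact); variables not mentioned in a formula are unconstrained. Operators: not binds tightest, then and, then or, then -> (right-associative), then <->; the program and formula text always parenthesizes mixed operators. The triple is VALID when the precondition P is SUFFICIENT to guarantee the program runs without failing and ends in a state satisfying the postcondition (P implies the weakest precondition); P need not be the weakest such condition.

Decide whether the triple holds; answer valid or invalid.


Working backward. After the program, t <= 0 must hold.
Before x := x + 5: t <= 0
Before skip: t <= 0
The weakest precondition is t <= 0.
Check whether t = -2 implies it.
Every state satisfying the precondition satisfies the weakest precondition: the implication holds.
Answer: valid


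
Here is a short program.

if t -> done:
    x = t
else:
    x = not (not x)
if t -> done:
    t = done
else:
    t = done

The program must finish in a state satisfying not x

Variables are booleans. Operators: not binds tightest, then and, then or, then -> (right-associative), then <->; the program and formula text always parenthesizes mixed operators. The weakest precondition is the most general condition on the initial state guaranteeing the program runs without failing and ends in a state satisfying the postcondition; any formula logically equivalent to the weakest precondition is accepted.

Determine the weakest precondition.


Working backward. After the program, not x must hold.
Then branch requires not x; else branch requires not x.
Before the if: ((t -> done) -> (not x)) and ((not (t -> done)) -> (not x))
Then branch requires ((t -> done) -> (not t)) and ((not (t -> done)) -> (not t)); else branch requires ((t -> done) -> (not x)) and ((not (t -> done)) -> (not x)).
Before the if: ((t -> done) -> (((t -> done) -> (not t)) and ((not (t -> done)) -> (not t)))) and ((not (t -> done)) -> (((t -> done) -> (not x)) and ((not (t -> done)) -> (not x))))
Answer: WP = ((t -> done) -> (((t -> done) -> (not t)) and ((not (t -> done)) -> (not t)))) and ((not (t -> done)) -> (((t -> done) -> (not x)) and ((not (t -> done)) -> (not x))))


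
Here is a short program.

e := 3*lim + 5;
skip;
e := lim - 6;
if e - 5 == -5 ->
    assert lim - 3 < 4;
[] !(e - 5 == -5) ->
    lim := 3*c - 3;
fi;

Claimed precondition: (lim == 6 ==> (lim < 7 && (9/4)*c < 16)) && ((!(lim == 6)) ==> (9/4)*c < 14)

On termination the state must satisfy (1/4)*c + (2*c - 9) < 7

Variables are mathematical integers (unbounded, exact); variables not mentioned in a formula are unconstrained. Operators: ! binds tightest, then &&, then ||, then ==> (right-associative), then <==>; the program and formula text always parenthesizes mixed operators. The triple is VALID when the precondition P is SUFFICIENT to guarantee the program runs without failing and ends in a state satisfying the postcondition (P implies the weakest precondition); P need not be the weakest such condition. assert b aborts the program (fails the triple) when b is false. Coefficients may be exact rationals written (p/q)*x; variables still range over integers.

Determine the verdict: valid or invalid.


Working backward. After the program, the postcondition (1/4)*c + (2*c - 9) < 7 must hold; in canonical form it is (9/4)*c < 16.
Then branch requires lim < 7 && (9/4)*c < 16; else branch requires (9/4)*c < 16.
Before the if: (e == 0 ==> (lim < 7 && (9/4)*c < 16)) && ((!(e == 0)) ==> (9/4)*c < 16)
Before e := lim - 6: (lim == 6 ==> (lim < 7 && (9/4)*c < 16)) && ((!(lim == 6)) ==> (9/4)*c < 16)
Before skip: (lim == 6 ==> (lim < 7 && (9/4)*c < 16)) && ((!(lim == 6)) ==> (9/4)*c < 16)
Before e := 3*lim + 5: (lim == 6 ==> (lim < 7 && (9/4)*c < 16)) && ((!(lim == 6)) ==> (9/4)*c < 16)
The weakest precondition is (lim == 6 ==> (lim < 7 && (9/4)*c < 16)) && ((!(lim == 6)) ==> (9/4)*c < 16).
Check whether (lim == 6 ==> (lim < 7 && (9/4)*c < 16)) && ((!(lim == 6)) ==> (9/4)*c < 14) implies it.
Every state satisfying the precondition satisfies the weakest precondition: the implication holds.
Answer: valid


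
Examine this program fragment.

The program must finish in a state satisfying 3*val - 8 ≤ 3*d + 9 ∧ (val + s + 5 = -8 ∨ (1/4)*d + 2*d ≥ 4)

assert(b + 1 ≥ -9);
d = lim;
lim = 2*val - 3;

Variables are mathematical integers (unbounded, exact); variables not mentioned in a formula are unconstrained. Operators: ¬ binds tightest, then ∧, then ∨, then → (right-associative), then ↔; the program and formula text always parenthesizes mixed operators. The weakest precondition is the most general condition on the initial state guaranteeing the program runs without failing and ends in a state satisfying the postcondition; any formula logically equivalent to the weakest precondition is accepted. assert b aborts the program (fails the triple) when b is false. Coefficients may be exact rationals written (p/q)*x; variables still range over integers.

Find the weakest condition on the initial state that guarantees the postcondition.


Working backward. After the program, the postcondition 3*val - 8 ≤ 3*d + 9 ∧ (val + s + 5 = -8 ∨ (1/4)*d + 2*d ≥ 4) must hold; in canonical form it is 3*val ≤ 3*d + 17 ∧ (s + val = -13 ∨ (9/4)*d ≥ 4).
Before lim := 2*val - 3: 3*val ≤ 3*d + 17 ∧ (s + val = -13 ∨ (9/4)*d ≥ 4)
Before d := lim: 3*val ≤ 3*lim + 17 ∧ (s + val = -13 ∨ (9/4)*lim ≥ 4)
Before assert b + 1 ≥ -9: b ≥ -10 ∧ 3*val ≤ 3*lim + 17 ∧ (s + val = -13 ∨ (9/4)*lim ≥ 4)
Answer: WP = b ≥ -10 ∧ 3*val ≤ 3*lim + 17 ∧ (s + val = -13 ∨ (9/4)*lim ≥ 4)


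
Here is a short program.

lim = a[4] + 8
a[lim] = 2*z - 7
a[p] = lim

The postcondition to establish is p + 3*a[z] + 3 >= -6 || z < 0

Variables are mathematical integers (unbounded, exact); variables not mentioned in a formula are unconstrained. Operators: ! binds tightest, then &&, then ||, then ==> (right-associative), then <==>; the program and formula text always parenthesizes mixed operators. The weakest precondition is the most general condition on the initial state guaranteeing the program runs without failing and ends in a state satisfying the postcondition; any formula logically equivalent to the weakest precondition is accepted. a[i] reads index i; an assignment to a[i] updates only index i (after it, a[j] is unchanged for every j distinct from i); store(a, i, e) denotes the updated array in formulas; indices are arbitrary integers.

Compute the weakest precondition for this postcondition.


Working backward. After the program, the postcondition p + 3*a[z] + 3 >= -6 || z < 0 must hold; in canonical form it is 3*a[z] + p >= -9 || z < 0.
Before a[p] := lim: 3*store(a, p, lim)[z] + p >= -9 || z < 0
Before a[lim] := 2*z - 7: 3*store(store(a, lim, 2*z - 7), p, lim)[z] + p >= -9 || z < 0
Before lim := a[4] + 8: 3*store(store(a, a[4] + 8, 2*z - 7), p, a[4] + 8)[z] + p >= -9 || z < 0
Answer: WP = 3*store(store(a, a[4] + 8, 2*z - 7), p, a[4] + 8)[z] + p >= -9 || z < 0


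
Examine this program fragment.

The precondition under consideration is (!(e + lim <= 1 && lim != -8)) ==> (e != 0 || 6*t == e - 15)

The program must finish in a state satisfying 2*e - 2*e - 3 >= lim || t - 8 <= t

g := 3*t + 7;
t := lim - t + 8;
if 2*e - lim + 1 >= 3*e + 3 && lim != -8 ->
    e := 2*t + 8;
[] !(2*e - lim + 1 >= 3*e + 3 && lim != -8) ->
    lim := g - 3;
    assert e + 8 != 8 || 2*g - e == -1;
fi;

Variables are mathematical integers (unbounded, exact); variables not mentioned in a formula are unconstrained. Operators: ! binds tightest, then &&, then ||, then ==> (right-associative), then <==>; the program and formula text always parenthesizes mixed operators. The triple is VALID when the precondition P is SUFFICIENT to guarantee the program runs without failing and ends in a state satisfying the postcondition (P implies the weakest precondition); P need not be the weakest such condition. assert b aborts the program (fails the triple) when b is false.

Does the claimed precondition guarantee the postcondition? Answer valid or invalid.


Working backward. After the program, the postcondition 2*e - 2*e - 3 >= lim || t - 8 <= t must hold; in canonical form it is true.
Then branch requires true; else branch requires e != 0 || 2*g == e - 1.
Before the if: (!(e + lim <= -2 && lim != -8)) ==> (e != 0 || 2*g == e - 1)
Before t := lim - t + 8: (!(e + lim <= -2 && lim != -8)) ==> (e != 0 || 2*g == e - 1)
Before g := 3*t + 7: (!(e + lim <= -2 && lim != -8)) ==> (e != 0 || 6*t == e - 15)
The weakest precondition is (!(e + lim <= -2 && lim != -8)) ==> (e != 0 || 6*t == e - 15).
Check whether (!(e + lim <= 1 && lim != -8)) ==> (e != 0 || 6*t == e - 15) implies it.
Countermodel: at the initial state e = 0, lim = -1, t = 0, the precondition holds but the weakest precondition fails.
Answer: invalid


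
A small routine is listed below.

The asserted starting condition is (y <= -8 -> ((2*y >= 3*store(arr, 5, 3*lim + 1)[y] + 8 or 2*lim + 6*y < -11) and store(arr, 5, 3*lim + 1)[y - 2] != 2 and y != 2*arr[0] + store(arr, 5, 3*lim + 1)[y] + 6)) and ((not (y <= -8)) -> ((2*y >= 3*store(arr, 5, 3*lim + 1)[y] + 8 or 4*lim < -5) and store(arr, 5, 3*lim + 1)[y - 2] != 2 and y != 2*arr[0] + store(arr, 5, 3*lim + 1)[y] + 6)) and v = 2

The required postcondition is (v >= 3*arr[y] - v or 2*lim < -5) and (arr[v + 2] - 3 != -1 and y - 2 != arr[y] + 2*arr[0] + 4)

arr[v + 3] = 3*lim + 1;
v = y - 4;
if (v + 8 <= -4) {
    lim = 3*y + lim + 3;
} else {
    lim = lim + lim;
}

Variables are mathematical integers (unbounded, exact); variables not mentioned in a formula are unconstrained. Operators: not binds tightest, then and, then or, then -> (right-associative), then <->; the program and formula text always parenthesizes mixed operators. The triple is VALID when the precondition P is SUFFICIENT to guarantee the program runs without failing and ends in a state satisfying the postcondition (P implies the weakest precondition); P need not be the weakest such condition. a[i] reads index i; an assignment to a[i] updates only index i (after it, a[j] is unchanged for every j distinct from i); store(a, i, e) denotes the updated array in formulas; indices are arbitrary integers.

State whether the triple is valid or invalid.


Working backward. After the program, the postcondition (v >= 3*arr[y] - v or 2*lim < -5) and (arr[v + 2] - 3 != -1 and y - 2 != arr[y] + 2*arr[0] + 4) must hold; in canonical form it is (2*v >= 3*arr[y] or 2*lim < -5) and arr[v + 2] != 2 and y != 2*arr[0] + arr[y] + 6.
Then branch requires (2*v >= 3*arr[y] or 2*lim + 6*y < -11) and arr[v + 2] != 2 and y != 2*arr[0] + arr[y] + 6; else branch requires (2*v >= 3*arr[y] or 4*lim < -5) and arr[v + 2] != 2 and y != 2*arr[0] + arr[y] + 6.
Before the if: (v <= -12 -> ((2*v >= 3*arr[y] or 2*lim + 6*y < -11) and arr[v + 2] != 2 and y != 2*arr[0] + arr[y] + 6)) and ((not (v <= -12)) -> ((2*v >= 3*arr[y] or 4*lim < -5) and arr[v + 2] != 2 and y != 2*arr[0] + arr[y] + 6))
Before v := y - 4: (y <= -8 -> ((2*y >= 3*arr[y] + 8 or 2*lim + 6*y < -11) and arr[y - 2] != 2 and y != 2*arr[0] + arr[y] + 6)) and ((not (y <= -8)) -> ((2*y >= 3*arr[y] + 8 or 4*lim < -5) and arr[y - 2] != 2 and y != 2*arr[0] + arr[y] + 6))
Before arr[v + 3] := 3*lim + 1: (y <= -8 -> ((2*y >= 3*store(arr, v + 3, 3*lim + 1)[y] + 8 or 2*lim + 6*y < -11) and store(arr, v + 3, 3*lim + 1)[y - 2] != 2 and y != 2*store(arr, v + 3, 3*lim + 1)[0] + store(arr, v + 3, 3*lim + 1)[y] + 6)) and ((not (y <= -8)) -> ((2*y >= 3*store(arr, v + 3, 3*lim + 1)[y] + 8 or 4*lim < -5) and store(arr, v + 3, 3*lim + 1)[y - 2] != 2 and y != 2*store(arr, v + 3, 3*lim + 1)[0] + store(arr, v + 3, 3*lim + 1)[y] + 6))
The weakest precondition is (y <= -8 -> ((2*y >= 3*store(arr, v + 3, 3*lim + 1)[y] + 8 or 2*lim + 6*y < -11) and store(arr, v + 3, 3*lim + 1)[y - 2] != 2 and y != 2*store(arr, v + 3, 3*lim + 1)[0] + store(arr, v + 3, 3*lim + 1)[y] + 6)) and ((not (y <= -8)) -> ((2*y >= 3*store(arr, v + 3, 3*lim + 1)[y] + 8 or 4*lim < -5) and store(arr, v + 3, 3*lim + 1)[y - 2] != 2 and y != 2*store(arr, v + 3, 3*lim + 1)[0] + store(arr, v + 3, 3*lim + 1)[y] + 6)).
Check whether (y <= -8 -> ((2*y >= 3*store(arr, 5, 3*lim + 1)[y] + 8 or 2*lim + 6*y < -11) and store(arr, 5, 3*lim + 1)[y - 2] != 2 and y != 2*arr[0] + store(arr, 5, 3*lim + 1)[y] + 6)) and ((not (y <= -8)) -> ((2*y >= 3*store(arr, 5, 3*lim + 1)[y] + 8 or 4*lim < -5) and store(arr, 5, 3*lim + 1)[y - 2] != 2 and y != 2*arr[0] + store(arr, 5, 3*lim + 1)[y] + 6)) and v = 2 implies it.
Every state satisfying the precondition satisfies the weakest precondition: the implication holds.
Answer: valid
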